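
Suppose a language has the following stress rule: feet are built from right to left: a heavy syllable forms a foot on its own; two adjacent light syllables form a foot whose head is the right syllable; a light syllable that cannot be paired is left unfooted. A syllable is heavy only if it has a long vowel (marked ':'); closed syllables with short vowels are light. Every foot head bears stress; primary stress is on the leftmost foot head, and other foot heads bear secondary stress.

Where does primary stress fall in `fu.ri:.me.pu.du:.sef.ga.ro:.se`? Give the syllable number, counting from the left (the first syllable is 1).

2

Weights: 1 fu L, 2 ri: H, 3 me L, 4 pu L, 5 du: H, 6 sef L, 7 ga L, 8 ro: H, 9 se L.
Parse right to left (heavy = foot alone; LL = one foot; stranded L unfooted): fu (ˈri:) (me.ˈpu) (ˈdu:) (sef.ˈga) (ˈro:) se.
Foot heads: 2, 4, 5, 7, 8.
Primary stress on the leftmost head = syllable 2.
Primary stress: syllable 2 → fu.ˈri:.me.pu.du:.sef.ga.ro:.se.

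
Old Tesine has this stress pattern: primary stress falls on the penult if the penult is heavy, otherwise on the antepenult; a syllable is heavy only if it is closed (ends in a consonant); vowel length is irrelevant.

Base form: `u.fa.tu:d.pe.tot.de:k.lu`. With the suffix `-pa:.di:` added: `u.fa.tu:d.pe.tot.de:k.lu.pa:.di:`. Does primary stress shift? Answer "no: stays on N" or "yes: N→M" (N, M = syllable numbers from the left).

yes: 6→7

Base `u.fa.tu:d.pe.tot.de:k.lu` (7 syllables):
  Weights: 5 tot H, 6 de:k H, 7 lu L.
  The penult (syllable 6, de:k) is heavy, so it takes stress.
  → primary stress on syllable 6.
Suffixed `u.fa.tu:d.pe.tot.de:k.lu.pa:.di:` (9 syllables):
  Weights: 7 lu L, 8 pa: L, 9 di: L.
  The penult (syllable 8, pa:) is light, so stress falls on the antepenult (syllable 7, lu).
  → primary stress on syllable 7.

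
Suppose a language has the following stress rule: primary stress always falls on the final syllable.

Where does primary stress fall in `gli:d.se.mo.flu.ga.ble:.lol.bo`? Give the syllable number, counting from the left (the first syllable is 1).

8

The word has 8 syllables; the final syllable is syllable 8 (bo).
Primary stress: syllable 8 → gli:d.se.mo.flu.ga.ble:.lol.ˈbo.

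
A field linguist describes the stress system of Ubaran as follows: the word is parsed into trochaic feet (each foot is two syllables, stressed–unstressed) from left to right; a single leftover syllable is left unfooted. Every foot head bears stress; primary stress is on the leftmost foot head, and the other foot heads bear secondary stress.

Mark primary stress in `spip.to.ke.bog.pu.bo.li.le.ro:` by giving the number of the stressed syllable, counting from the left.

1

Parse left to right into trochaic (ˈσσ) feet: (ˈspip.to) (ˈke.bog) (ˈpu.bo) (ˈli.le) ro:. Syllable 9 is left unfooted.
Foot heads (stressed positions): 1, 3, 5, 7.
End Rule Leftmost: primary stress on the leftmost head = syllable 1.
Primary stress: syllable 1 → ˈspip.to.ke.bog.pu.bo.li.le.ro:.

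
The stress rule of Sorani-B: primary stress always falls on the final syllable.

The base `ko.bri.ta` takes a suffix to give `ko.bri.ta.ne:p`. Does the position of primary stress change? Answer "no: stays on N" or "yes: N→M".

Base `ko.bri.ta` (3 syllables):
  The word has 3 syllables; the final syllable is syllable 3 (ta).
  → primary stress on syllable 3.
Suffixed `ko.bri.ta.ne:p` (4 syllables):
  The word has 4 syllables; the final syllable is syllable 4 (ne:p).
  → primary stress on syllable 4.

yes: 3→4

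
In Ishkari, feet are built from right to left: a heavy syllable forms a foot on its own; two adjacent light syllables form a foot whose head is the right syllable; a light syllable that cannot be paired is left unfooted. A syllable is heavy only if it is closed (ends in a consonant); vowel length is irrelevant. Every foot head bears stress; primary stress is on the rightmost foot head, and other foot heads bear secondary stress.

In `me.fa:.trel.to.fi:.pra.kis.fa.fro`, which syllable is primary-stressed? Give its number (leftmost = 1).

9

Weights: 1 me L, 2 fa: L, 3 trel H, 4 to L, 5 fi: L, 6 pra L, 7 kis H, 8 fa L, 9 fro L.
Parse right to left (heavy = foot alone; LL = one foot; stranded L unfooted): (me.ˈfa:) (ˈtrel) to (fi:.ˈpra) (ˈkis) (fa.ˈfro).
Foot heads: 2, 3, 6, 7, 9.
Primary stress on the rightmost head = syllable 9.
Primary stress: syllable 9 → me.fa:.trel.to.fi:.pra.kis.fa.ˈfro.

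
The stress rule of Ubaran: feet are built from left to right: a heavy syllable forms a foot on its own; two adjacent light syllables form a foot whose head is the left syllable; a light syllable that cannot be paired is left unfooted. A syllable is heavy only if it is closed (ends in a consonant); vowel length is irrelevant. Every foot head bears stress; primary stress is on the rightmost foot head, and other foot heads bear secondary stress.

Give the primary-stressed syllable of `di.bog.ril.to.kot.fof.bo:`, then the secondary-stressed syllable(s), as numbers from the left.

Weights: 1 di L, 2 bog H, 3 ril H, 4 to L, 5 kot H, 6 fof H, 7 bo: L.
Parse left to right (heavy = foot alone; LL = one foot; stranded L unfooted): di (ˈbog) (ˈril) to (ˈkot) (ˈfof) bo:.
Foot heads: 2, 3, 5, 6.
Primary stress on the rightmost head = syllable 6.
Secondary stress on 2, 3, 5: di.ˌbog.ˌril.to.ˌkot.ˈfof.bo:.

primary 6, secondary 2, 3, 5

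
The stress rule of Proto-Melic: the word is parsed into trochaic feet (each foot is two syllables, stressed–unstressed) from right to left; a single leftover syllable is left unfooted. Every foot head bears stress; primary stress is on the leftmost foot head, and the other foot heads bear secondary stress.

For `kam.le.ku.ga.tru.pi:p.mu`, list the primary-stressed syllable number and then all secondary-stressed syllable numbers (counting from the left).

Parse right to left into trochaic (ˈσσ) feet: kam (ˈle.ku) (ˈga.tru) (ˈpi:p.mu). Syllable 1 is left unfooted.
Foot heads (stressed positions): 2, 4, 6.
End Rule Leftmost: primary stress on the leftmost head = syllable 2.
Secondary stress on 4, 6: kam.ˈle.ku.ˌga.tru.ˌpi:p.mu.

primary 2, secondary 4, 6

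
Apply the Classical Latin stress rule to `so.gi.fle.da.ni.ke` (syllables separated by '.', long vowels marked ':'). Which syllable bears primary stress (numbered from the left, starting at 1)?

4

Classical Latin: stress the penult if heavy (long vowel or closed), else the antepenult.
Weights: 4 da L, 5 ni L, 6 ke L.
The penult (syllable 5, ni) is light, so stress falls on the antepenult (syllable 4, da).
Stress on syllable 4: so.gi.fle.ˈda.ni.ke.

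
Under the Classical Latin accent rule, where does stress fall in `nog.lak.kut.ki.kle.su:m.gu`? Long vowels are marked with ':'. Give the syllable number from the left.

Classical Latin: stress the penult if heavy (long vowel or closed), else the antepenult.
Weights: 5 kle L, 6 su:m H, 7 gu L.
The penult (syllable 6, su:m) is heavy, so it takes stress.
Stress on syllable 6: nog.lak.kut.ki.kle.ˈsu:m.gu.

6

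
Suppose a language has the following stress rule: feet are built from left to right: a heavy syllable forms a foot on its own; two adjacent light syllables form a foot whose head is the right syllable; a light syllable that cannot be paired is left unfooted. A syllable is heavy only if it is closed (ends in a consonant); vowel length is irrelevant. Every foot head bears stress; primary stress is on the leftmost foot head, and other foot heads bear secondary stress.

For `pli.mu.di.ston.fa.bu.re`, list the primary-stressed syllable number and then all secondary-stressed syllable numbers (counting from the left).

primary 2, secondary 4, 6

Weights: 1 pli L, 2 mu L, 3 di L, 4 ston H, 5 fa L, 6 bu L, 7 re L.
Parse left to right (heavy = foot alone; LL = one foot; stranded L unfooted): (pli.ˈmu) di (ˈston) (fa.ˈbu) re.
Foot heads: 2, 4, 6.
Primary stress on the leftmost head = syllable 2.
Secondary stress on 4, 6: pli.ˈmu.di.ˌston.fa.ˌbu.re.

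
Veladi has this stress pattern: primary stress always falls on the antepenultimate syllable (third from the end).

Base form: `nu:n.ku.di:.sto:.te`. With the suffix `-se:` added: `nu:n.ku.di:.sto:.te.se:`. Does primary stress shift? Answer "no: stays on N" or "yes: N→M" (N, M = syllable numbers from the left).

yes: 3→4

Base `nu:n.ku.di:.sto:.te` (5 syllables):
  The word has 5 syllables; the antepenultimate syllable (third from the end) is syllable 3 (di:).
  → primary stress on syllable 3.
Suffixed `nu:n.ku.di:.sto:.te.se:` (6 syllables):
  The word has 6 syllables; the antepenultimate syllable (third from the end) is syllable 4 (sto:).
  → primary stress on syllable 4.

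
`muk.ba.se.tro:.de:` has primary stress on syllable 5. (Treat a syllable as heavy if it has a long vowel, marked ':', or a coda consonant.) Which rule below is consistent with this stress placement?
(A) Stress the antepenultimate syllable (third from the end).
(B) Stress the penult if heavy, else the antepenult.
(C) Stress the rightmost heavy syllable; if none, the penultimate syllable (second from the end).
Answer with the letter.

C

Rule A → syllable 3 (observed: 5).
Rule B → syllable 4 (observed: 5).
Rule C → syllable 5 ✓.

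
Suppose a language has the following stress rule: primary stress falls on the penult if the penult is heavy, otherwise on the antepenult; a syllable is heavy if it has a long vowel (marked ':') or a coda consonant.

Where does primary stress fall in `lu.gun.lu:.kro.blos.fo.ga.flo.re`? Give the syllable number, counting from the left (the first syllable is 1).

7

Weights: 7 ga L, 8 flo L, 9 re L.
The penult (syllable 8, flo) is light, so stress falls on the antepenult (syllable 7, ga).
Primary stress: syllable 7 → lu.gun.lu:.kro.blos.fo.ˈga.flo.re.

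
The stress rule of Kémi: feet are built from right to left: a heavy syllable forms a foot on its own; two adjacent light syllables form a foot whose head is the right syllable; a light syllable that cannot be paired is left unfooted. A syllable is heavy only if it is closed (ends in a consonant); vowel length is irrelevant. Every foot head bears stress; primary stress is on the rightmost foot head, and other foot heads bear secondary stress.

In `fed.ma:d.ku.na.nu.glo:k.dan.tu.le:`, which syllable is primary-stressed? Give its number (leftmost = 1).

Weights: 1 fed H, 2 ma:d H, 3 ku L, 4 na L, 5 nu L, 6 glo:k H, 7 dan H, 8 tu L, 9 le: L.
Parse right to left (heavy = foot alone; LL = one foot; stranded L unfooted): (ˈfed) (ˈma:d) ku (na.ˈnu) (ˈglo:k) (ˈdan) (tu.ˈle:).
Foot heads: 1, 2, 5, 6, 7, 9.
Primary stress on the rightmost head = syllable 9.
Primary stress: syllable 9 → fed.ma:d.ku.na.nu.glo:k.dan.tu.ˈle:.

9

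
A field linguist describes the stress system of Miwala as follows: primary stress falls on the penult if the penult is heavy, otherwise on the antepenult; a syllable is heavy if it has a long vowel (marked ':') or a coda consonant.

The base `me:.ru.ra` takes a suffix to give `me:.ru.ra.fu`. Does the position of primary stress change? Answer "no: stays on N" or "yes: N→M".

yes: 1→2

Base `me:.ru.ra` (3 syllables):
  Weights: 1 me: H, 2 ru L, 3 ra L.
  The penult (syllable 2, ru) is light, so stress falls on the antepenult (syllable 1, me:).
  → primary stress on syllable 1.
Suffixed `me:.ru.ra.fu` (4 syllables):
  Weights: 2 ru L, 3 ra L, 4 fu L.
  The penult (syllable 3, ra) is light, so stress falls on the antepenult (syllable 2, ru).
  → primary stress on syllable 2.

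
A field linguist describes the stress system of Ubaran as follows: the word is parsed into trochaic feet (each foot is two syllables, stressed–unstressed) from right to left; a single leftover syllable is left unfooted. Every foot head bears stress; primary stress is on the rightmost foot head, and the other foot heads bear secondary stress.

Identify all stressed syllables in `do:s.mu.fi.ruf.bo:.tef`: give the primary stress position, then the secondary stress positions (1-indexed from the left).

Parse right to left into trochaic (ˈσσ) feet: (ˈdo:s.mu) (ˈfi.ruf) (ˈbo:.tef).
Foot heads (stressed positions): 1, 3, 5.
End Rule Rightmost: primary stress on the rightmost head = syllable 5.
Secondary stress on 1, 3: ˌdo:s.mu.ˌfi.ruf.ˈbo:.tef.

primary 5, secondary 1, 3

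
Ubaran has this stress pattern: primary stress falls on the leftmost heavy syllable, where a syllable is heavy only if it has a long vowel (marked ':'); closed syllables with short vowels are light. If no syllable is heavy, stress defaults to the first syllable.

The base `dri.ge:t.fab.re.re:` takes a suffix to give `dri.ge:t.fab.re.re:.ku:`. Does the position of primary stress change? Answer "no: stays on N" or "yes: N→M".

Base `dri.ge:t.fab.re.re:` (5 syllables):
  Weights: 1 dri L, 2 ge:t H, 3 fab L, 4 re L, 5 re: H.
  Heavy syllables in the domain: 2, 5. The leftmost is syllable 2 (ge:t).
  → primary stress on syllable 2.
Suffixed `dri.ge:t.fab.re.re:.ku:` (6 syllables):
  Weights: 1 dri L, 2 ge:t H, 3 fab L, 4 re L, 5 re: H, 6 ku: H.
  Heavy syllables in the domain: 2, 5, 6. The leftmost is syllable 2 (ge:t).
  → primary stress on syllable 2.

no: stays on 2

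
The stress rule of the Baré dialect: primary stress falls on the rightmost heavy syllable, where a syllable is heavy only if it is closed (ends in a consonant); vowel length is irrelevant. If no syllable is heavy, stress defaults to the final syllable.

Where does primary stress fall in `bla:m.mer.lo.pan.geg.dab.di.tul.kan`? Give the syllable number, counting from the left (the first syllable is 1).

9

Weights: 1 bla:m H, 2 mer H, 3 lo L, 4 pan H, 5 geg H, 6 dab H, 7 di L, 8 tul H, 9 kan H.
Heavy syllables in the domain: 1, 2, 4, 5, 6, 8, 9. The rightmost is syllable 9 (kan).
Primary stress: syllable 9 → bla:m.mer.lo.pan.geg.dab.di.tul.ˈkan.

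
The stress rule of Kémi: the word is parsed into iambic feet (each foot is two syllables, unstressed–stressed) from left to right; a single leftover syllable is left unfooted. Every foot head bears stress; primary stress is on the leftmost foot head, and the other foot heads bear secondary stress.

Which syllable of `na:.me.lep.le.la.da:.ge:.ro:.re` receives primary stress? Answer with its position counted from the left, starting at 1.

Parse left to right into iambic (σˈσ) feet: (na:.ˈme) (lep.ˈle) (la.ˈda:) (ge:.ˈro:) re. Syllable 9 is left unfooted.
Foot heads (stressed positions): 2, 4, 6, 8.
End Rule Leftmost: primary stress on the leftmost head = syllable 2.
Primary stress: syllable 2 → na:.ˈme.lep.le.la.da:.ge:.ro:.re.

2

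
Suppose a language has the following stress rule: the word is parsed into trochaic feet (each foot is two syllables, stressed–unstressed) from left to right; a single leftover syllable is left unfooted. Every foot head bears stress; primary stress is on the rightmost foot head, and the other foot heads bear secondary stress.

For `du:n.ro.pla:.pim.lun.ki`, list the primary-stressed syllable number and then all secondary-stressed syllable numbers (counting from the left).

primary 5, secondary 1, 3

Parse left to right into trochaic (ˈσσ) feet: (ˈdu:n.ro) (ˈpla:.pim) (ˈlun.ki).
Foot heads (stressed positions): 1, 3, 5.
End Rule Rightmost: primary stress on the rightmost head = syllable 5.
Secondary stress on 1, 3: ˌdu:n.ro.ˌpla:.pim.ˈlun.ki.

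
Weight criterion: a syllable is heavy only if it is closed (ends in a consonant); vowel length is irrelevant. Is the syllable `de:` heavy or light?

`de:`: long vowel, open (no coda). Open (no coda) → light.

light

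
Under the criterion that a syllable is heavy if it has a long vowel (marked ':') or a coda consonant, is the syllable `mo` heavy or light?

light

`mo`: short vowel, open (no coda). Short vowel, open → light.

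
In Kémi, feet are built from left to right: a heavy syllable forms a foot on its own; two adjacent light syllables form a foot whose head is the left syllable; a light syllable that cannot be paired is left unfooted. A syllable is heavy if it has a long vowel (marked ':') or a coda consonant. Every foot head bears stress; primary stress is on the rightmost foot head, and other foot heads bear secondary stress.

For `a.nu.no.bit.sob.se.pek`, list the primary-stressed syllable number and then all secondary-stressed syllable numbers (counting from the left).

Weights: 1 a L, 2 nu L, 3 no L, 4 bit H, 5 sob H, 6 se L, 7 pek H.
Parse left to right (heavy = foot alone; LL = one foot; stranded L unfooted): (ˈa.nu) no (ˈbit) (ˈsob) se (ˈpek).
Foot heads: 1, 4, 5, 7.
Primary stress on the rightmost head = syllable 7.
Secondary stress on 1, 4, 5: ˌa.nu.no.ˌbit.ˌsob.se.ˈpek.

primary 7, secondary 1, 4, 5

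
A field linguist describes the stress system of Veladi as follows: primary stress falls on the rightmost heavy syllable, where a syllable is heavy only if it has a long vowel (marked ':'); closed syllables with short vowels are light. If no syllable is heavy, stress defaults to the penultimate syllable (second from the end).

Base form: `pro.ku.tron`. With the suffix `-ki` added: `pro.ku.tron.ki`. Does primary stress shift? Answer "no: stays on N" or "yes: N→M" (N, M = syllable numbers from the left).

yes: 2→3

Base `pro.ku.tron` (3 syllables):
  Weights: 1 pro L, 2 ku L, 3 tron L.
  No heavy syllable in the domain; default to the penultimate syllable (second from the end) = syllable 2.
  → primary stress on syllable 2.
Suffixed `pro.ku.tron.ki` (4 syllables):
  Weights: 1 pro L, 2 ku L, 3 tron L, 4 ki L.
  No heavy syllable in the domain; default to the penultimate syllable (second from the end) = syllable 3.
  → primary stress on syllable 3.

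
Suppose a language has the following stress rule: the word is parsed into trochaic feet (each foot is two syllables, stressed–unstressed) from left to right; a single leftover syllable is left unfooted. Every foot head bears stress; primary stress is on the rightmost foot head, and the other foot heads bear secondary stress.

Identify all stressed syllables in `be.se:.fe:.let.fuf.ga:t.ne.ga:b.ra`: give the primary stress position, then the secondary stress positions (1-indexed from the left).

Parse left to right into trochaic (ˈσσ) feet: (ˈbe.se:) (ˈfe:.let) (ˈfuf.ga:t) (ˈne.ga:b) ra. Syllable 9 is left unfooted.
Foot heads (stressed positions): 1, 3, 5, 7.
End Rule Rightmost: primary stress on the rightmost head = syllable 7.
Secondary stress on 1, 3, 5: ˌbe.se:.ˌfe:.let.ˌfuf.ga:t.ˈne.ga:b.ra.

primary 7, secondary 1, 3, 5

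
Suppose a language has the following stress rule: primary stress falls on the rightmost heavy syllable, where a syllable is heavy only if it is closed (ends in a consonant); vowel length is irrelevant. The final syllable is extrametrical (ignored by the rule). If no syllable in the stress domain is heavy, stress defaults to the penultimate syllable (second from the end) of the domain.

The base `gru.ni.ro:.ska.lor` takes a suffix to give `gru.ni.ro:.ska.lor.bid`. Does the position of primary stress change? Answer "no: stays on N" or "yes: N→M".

Base `gru.ni.ro:.ska.lor` (5 syllables):
  The final syllable (5, lor) is extrametrical; the stress domain is syllables 1–4.
  Weights: 1 gru L, 2 ni L, 3 ro: L, 4 ska L.
  No heavy syllable in the domain; default to the penultimate syllable (second from the end) of the domain = syllable 3.
  → primary stress on syllable 3.
Suffixed `gru.ni.ro:.ska.lor.bid` (6 syllables):
  The final syllable (6, bid) is extrametrical; the stress domain is syllables 1–5.
  Weights: 1 gru L, 2 ni L, 3 ro: L, 4 ska L, 5 lor H.
  Heavy syllables in the domain: 5. The rightmost is syllable 5 (lor).
  → primary stress on syllable 5.

yes: 3→5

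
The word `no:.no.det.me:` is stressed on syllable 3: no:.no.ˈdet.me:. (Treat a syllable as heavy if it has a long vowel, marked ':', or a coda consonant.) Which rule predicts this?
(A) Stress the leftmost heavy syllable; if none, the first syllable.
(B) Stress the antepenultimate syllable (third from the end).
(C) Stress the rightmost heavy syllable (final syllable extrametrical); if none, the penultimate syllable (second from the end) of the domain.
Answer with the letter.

Rule A → syllable 1 (observed: 3).
Rule B → syllable 2 (observed: 3).
Rule C → syllable 3 ✓.

C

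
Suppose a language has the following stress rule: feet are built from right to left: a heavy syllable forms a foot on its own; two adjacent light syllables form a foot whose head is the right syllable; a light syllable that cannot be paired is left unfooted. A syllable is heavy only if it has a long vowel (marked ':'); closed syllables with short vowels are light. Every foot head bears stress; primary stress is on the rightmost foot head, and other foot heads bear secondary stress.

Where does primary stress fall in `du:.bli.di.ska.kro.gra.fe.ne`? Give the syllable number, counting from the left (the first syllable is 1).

Weights: 1 du: H, 2 bli L, 3 di L, 4 ska L, 5 kro L, 6 gra L, 7 fe L, 8 ne L.
Parse right to left (heavy = foot alone; LL = one foot; stranded L unfooted): (ˈdu:) bli (di.ˈska) (kro.ˈgra) (fe.ˈne).
Foot heads: 1, 4, 6, 8.
Primary stress on the rightmost head = syllable 8.
Primary stress: syllable 8 → du:.bli.di.ska.kro.gra.fe.ˈne.

8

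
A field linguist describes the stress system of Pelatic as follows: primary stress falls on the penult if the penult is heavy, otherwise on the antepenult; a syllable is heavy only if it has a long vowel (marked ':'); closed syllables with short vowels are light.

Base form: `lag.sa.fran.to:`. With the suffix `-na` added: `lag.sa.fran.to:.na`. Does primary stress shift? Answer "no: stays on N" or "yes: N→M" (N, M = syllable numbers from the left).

yes: 2→4

Base `lag.sa.fran.to:` (4 syllables):
  Weights: 2 sa L, 3 fran L, 4 to: H.
  The penult (syllable 3, fran) is light, so stress falls on the antepenult (syllable 2, sa).
  → primary stress on syllable 2.
Suffixed `lag.sa.fran.to:.na` (5 syllables):
  Weights: 3 fran L, 4 to: H, 5 na L.
  The penult (syllable 4, to:) is heavy, so it takes stress.
  → primary stress on syllable 4.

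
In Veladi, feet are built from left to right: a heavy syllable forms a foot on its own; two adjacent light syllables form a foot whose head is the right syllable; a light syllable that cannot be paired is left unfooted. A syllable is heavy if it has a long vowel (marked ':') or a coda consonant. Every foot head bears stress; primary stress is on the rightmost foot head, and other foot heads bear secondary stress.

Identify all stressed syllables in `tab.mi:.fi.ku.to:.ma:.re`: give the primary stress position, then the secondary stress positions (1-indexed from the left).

primary 6, secondary 1, 2, 4, 5

Weights: 1 tab H, 2 mi: H, 3 fi L, 4 ku L, 5 to: H, 6 ma: H, 7 re L.
Parse left to right (heavy = foot alone; LL = one foot; stranded L unfooted): (ˈtab) (ˈmi:) (fi.ˈku) (ˈto:) (ˈma:) re.
Foot heads: 1, 2, 4, 5, 6.
Primary stress on the rightmost head = syllable 6.
Secondary stress on 1, 2, 4, 5: ˌtab.ˌmi:.fi.ˌku.ˌto:.ˈma:.re.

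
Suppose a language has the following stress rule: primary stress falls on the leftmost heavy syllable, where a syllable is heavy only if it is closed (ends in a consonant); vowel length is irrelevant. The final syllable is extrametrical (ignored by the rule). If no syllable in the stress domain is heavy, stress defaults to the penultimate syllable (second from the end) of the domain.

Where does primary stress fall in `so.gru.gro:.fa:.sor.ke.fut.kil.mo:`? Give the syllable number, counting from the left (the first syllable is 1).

5

The final syllable (9, mo:) is extrametrical; the stress domain is syllables 1–8.
Weights: 1 so L, 2 gru L, 3 gro: L, 4 fa: L, 5 sor H, 6 ke L, 7 fut H, 8 kil H.
Heavy syllables in the domain: 5, 7, 8. The leftmost is syllable 5 (sor).
Primary stress: syllable 5 → so.gru.gro:.fa:.ˈsor.ke.fut.kil.mo:.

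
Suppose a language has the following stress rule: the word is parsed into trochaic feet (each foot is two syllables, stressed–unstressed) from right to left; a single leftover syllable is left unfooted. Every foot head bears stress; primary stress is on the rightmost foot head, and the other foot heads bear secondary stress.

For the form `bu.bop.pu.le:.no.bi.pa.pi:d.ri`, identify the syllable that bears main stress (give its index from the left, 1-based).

Parse right to left into trochaic (ˈσσ) feet: bu (ˈbop.pu) (ˈle:.no) (ˈbi.pa) (ˈpi:d.ri). Syllable 1 is left unfooted.
Foot heads (stressed positions): 2, 4, 6, 8.
End Rule Rightmost: primary stress on the rightmost head = syllable 8.
Primary stress: syllable 8 → bu.bop.pu.le:.no.bi.pa.ˈpi:d.ri.

8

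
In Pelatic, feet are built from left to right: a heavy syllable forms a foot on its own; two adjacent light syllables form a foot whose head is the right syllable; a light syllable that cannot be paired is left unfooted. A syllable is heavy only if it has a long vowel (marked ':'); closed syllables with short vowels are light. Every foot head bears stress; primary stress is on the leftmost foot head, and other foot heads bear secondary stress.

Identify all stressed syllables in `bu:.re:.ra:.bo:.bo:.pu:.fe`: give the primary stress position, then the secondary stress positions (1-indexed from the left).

Weights: 1 bu: H, 2 re: H, 3 ra: H, 4 bo: H, 5 bo: H, 6 pu: H, 7 fe L.
Parse left to right (heavy = foot alone; LL = one foot; stranded L unfooted): (ˈbu:) (ˈre:) (ˈra:) (ˈbo:) (ˈbo:) (ˈpu:) fe.
Foot heads: 1, 2, 3, 4, 5, 6.
Primary stress on the leftmost head = syllable 1.
Secondary stress on 2, 3, 4, 5, 6: ˈbu:.ˌre:.ˌra:.ˌbo:.ˌbo:.ˌpu:.fe.

primary 1, secondary 2, 3, 4, 5, 6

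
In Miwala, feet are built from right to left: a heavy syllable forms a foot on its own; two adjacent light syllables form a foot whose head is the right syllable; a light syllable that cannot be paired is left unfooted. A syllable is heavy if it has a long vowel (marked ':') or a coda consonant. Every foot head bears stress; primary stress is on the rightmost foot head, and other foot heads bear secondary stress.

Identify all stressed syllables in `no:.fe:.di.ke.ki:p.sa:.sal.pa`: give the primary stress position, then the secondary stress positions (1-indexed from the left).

primary 7, secondary 1, 2, 4, 5, 6

Weights: 1 no: H, 2 fe: H, 3 di L, 4 ke L, 5 ki:p H, 6 sa: H, 7 sal H, 8 pa L.
Parse right to left (heavy = foot alone; LL = one foot; stranded L unfooted): (ˈno:) (ˈfe:) (di.ˈke) (ˈki:p) (ˈsa:) (ˈsal) pa.
Foot heads: 1, 2, 4, 5, 6, 7.
Primary stress on the rightmost head = syllable 7.
Secondary stress on 1, 2, 4, 5, 6: ˌno:.ˌfe:.di.ˌke.ˌki:p.ˌsa:.ˈsal.pa.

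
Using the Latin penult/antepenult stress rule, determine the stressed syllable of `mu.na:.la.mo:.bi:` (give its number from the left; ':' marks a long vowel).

Classical Latin: stress the penult if heavy (long vowel or closed), else the antepenult.
Weights: 3 la L, 4 mo: H, 5 bi: H.
The penult (syllable 4, mo:) is heavy, so it takes stress.
Stress on syllable 4: mu.na:.la.ˈmo:.bi:.

4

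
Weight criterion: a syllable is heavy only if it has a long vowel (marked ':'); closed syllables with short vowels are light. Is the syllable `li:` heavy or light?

heavy

`li:`: long vowel, open (no coda). Long vowel → heavy.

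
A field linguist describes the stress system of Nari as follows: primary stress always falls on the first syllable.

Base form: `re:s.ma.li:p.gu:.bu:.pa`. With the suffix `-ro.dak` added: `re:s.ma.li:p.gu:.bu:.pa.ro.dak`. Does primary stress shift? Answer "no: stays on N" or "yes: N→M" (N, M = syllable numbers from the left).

Base `re:s.ma.li:p.gu:.bu:.pa` (6 syllables):
  The word has 6 syllables; the first syllable is syllable 1 (re:s).
  → primary stress on syllable 1.
Suffixed `re:s.ma.li:p.gu:.bu:.pa.ro.dak` (8 syllables):
  The word has 8 syllables; the first syllable is syllable 1 (re:s).
  → primary stress on syllable 1.

no: stays on 1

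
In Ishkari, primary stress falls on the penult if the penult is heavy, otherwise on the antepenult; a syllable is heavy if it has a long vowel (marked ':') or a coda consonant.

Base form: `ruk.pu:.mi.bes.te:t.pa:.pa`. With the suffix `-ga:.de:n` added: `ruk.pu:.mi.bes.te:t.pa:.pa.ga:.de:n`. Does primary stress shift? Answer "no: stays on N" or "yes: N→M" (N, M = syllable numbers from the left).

Base `ruk.pu:.mi.bes.te:t.pa:.pa` (7 syllables):
  Weights: 5 te:t H, 6 pa: H, 7 pa L.
  The penult (syllable 6, pa:) is heavy, so it takes stress.
  → primary stress on syllable 6.
Suffixed `ruk.pu:.mi.bes.te:t.pa:.pa.ga:.de:n` (9 syllables):
  Weights: 7 pa L, 8 ga: H, 9 de:n H.
  The penult (syllable 8, ga:) is heavy, so it takes stress.
  → primary stress on syllable 8.

yes: 6→8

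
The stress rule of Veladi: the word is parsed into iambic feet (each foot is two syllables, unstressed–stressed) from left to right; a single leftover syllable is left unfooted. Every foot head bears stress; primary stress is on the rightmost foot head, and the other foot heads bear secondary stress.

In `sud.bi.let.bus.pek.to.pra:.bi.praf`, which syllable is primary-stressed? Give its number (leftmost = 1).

8

Parse left to right into iambic (σˈσ) feet: (sud.ˈbi) (let.ˈbus) (pek.ˈto) (pra:.ˈbi) praf. Syllable 9 is left unfooted.
Foot heads (stressed positions): 2, 4, 6, 8.
End Rule Rightmost: primary stress on the rightmost head = syllable 8.
Primary stress: syllable 8 → sud.bi.let.bus.pek.to.pra:.ˈbi.praf.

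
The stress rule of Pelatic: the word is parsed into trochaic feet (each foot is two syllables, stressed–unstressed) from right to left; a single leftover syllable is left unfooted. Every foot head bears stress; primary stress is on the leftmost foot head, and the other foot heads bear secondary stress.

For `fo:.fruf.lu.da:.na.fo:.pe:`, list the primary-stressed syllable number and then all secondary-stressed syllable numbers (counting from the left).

Parse right to left into trochaic (ˈσσ) feet: fo: (ˈfruf.lu) (ˈda:.na) (ˈfo:.pe:). Syllable 1 is left unfooted.
Foot heads (stressed positions): 2, 4, 6.
End Rule Leftmost: primary stress on the leftmost head = syllable 2.
Secondary stress on 4, 6: fo:.ˈfruf.lu.ˌda:.na.ˌfo:.pe:.

primary 2, secondary 4, 6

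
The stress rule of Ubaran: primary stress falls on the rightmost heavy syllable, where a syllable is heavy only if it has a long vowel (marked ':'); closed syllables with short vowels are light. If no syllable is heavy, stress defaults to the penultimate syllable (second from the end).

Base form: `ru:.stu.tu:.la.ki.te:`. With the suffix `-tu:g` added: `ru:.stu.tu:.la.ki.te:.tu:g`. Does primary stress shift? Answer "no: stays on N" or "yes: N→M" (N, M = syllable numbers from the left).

Base `ru:.stu.tu:.la.ki.te:` (6 syllables):
  Weights: 1 ru: H, 2 stu L, 3 tu: H, 4 la L, 5 ki L, 6 te: H.
  Heavy syllables in the domain: 1, 3, 6. The rightmost is syllable 6 (te:).
  → primary stress on syllable 6.
Suffixed `ru:.stu.tu:.la.ki.te:.tu:g` (7 syllables):
  Weights: 1 ru: H, 2 stu L, 3 tu: H, 4 la L, 5 ki L, 6 te: H, 7 tu:g H.
  Heavy syllables in the domain: 1, 3, 6, 7. The rightmost is syllable 7 (tu:g).
  → primary stress on syllable 7.

yes: 6→7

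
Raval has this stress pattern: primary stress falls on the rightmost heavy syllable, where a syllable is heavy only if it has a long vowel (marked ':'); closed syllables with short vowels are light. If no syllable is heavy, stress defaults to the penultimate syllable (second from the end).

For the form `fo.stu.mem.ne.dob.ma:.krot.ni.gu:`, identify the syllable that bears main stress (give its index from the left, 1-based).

9

Weights: 1 fo L, 2 stu L, 3 mem L, 4 ne L, 5 dob L, 6 ma: H, 7 krot L, 8 ni L, 9 gu: H.
Heavy syllables in the domain: 6, 9. The rightmost is syllable 9 (gu:).
Primary stress: syllable 9 → fo.stu.mem.ne.dob.ma:.krot.ni.ˈgu:.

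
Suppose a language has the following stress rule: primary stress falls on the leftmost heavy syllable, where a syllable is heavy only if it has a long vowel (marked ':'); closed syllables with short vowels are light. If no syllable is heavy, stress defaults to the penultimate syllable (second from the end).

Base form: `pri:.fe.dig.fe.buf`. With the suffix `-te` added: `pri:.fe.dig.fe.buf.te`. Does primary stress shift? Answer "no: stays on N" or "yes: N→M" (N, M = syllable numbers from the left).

no: stays on 1

Base `pri:.fe.dig.fe.buf` (5 syllables):
  Weights: 1 pri: H, 2 fe L, 3 dig L, 4 fe L, 5 buf L.
  Heavy syllables in the domain: 1. The leftmost is syllable 1 (pri:).
  → primary stress on syllable 1.
Suffixed `pri:.fe.dig.fe.buf.te` (6 syllables):
  Weights: 1 pri: H, 2 fe L, 3 dig L, 4 fe L, 5 buf L, 6 te L.
  Heavy syllables in the domain: 1. The leftmost is syllable 1 (pri:).
  → primary stress on syllable 1.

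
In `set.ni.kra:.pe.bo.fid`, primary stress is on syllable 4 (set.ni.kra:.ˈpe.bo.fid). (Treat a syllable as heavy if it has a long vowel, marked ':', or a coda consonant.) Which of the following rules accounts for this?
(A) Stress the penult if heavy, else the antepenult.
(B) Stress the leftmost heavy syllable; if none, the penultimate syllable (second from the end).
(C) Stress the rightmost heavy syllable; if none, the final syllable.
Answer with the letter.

Rule A → syllable 4 ✓.
Rule B → syllable 1 (observed: 4).
Rule C → syllable 6 (observed: 4).

A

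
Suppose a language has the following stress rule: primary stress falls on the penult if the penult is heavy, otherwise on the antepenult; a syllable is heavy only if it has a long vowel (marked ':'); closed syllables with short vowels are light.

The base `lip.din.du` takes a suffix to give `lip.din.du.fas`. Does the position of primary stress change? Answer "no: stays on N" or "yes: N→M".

Base `lip.din.du` (3 syllables):
  Weights: 1 lip L, 2 din L, 3 du L.
  The penult (syllable 2, din) is light, so stress falls on the antepenult (syllable 1, lip).
  → primary stress on syllable 1.
Suffixed `lip.din.du.fas` (4 syllables):
  Weights: 2 din L, 3 du L, 4 fas L.
  The penult (syllable 3, du) is light, so stress falls on the antepenult (syllable 2, din).
  → primary stress on syllable 2.

yes: 1→2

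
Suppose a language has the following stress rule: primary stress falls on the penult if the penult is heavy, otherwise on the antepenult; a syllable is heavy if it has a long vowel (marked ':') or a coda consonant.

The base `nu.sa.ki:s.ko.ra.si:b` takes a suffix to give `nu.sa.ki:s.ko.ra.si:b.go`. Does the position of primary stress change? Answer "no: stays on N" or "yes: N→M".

yes: 4→6

Base `nu.sa.ki:s.ko.ra.si:b` (6 syllables):
  Weights: 4 ko L, 5 ra L, 6 si:b H.
  The penult (syllable 5, ra) is light, so stress falls on the antepenult (syllable 4, ko).
  → primary stress on syllable 4.
Suffixed `nu.sa.ki:s.ko.ra.si:b.go` (7 syllables):
  Weights: 5 ra L, 6 si:b H, 7 go L.
  The penult (syllable 6, si:b) is heavy, so it takes stress.
  → primary stress on syllable 6.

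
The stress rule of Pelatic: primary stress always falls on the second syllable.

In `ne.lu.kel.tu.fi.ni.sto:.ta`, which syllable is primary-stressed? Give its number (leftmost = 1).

The word has 8 syllables; the second syllable is syllable 2 (lu).
Primary stress: syllable 2 → ne.ˈlu.kel.tu.fi.ni.sto:.ta.

2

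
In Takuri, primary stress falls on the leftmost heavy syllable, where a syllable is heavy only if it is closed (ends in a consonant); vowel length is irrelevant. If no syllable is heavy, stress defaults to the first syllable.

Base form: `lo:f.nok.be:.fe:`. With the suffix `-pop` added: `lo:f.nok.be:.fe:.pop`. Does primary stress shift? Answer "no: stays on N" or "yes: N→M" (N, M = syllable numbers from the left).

Base `lo:f.nok.be:.fe:` (4 syllables):
  Weights: 1 lo:f H, 2 nok H, 3 be: L, 4 fe: L.
  Heavy syllables in the domain: 1, 2. The leftmost is syllable 1 (lo:f).
  → primary stress on syllable 1.
Suffixed `lo:f.nok.be:.fe:.pop` (5 syllables):
  Weights: 1 lo:f H, 2 nok H, 3 be: L, 4 fe: L, 5 pop H.
  Heavy syllables in the domain: 1, 2, 5. The leftmost is syllable 1 (lo:f).
  → primary stress on syllable 1.

no: stays on 1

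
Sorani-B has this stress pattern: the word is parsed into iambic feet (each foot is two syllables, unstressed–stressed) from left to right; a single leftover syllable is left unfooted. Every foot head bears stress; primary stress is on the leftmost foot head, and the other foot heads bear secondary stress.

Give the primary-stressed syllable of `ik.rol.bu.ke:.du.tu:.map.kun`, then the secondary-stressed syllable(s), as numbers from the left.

primary 2, secondary 4, 6, 8

Parse left to right into iambic (σˈσ) feet: (ik.ˈrol) (bu.ˈke:) (du.ˈtu:) (map.ˈkun).
Foot heads (stressed positions): 2, 4, 6, 8.
End Rule Leftmost: primary stress on the leftmost head = syllable 2.
Secondary stress on 4, 6, 8: ik.ˈrol.bu.ˌke:.du.ˌtu:.map.ˌkun.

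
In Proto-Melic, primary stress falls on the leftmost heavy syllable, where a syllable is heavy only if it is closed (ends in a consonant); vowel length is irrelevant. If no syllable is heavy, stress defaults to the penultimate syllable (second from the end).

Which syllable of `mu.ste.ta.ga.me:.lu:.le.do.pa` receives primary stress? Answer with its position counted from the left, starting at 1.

Weights: 1 mu L, 2 ste L, 3 ta L, 4 ga L, 5 me: L, 6 lu: L, 7 le L, 8 do L, 9 pa L.
No heavy syllable in the domain; default to the penultimate syllable (second from the end) = syllable 8.
Primary stress: syllable 8 → mu.ste.ta.ga.me:.lu:.le.ˈdo.pa.

8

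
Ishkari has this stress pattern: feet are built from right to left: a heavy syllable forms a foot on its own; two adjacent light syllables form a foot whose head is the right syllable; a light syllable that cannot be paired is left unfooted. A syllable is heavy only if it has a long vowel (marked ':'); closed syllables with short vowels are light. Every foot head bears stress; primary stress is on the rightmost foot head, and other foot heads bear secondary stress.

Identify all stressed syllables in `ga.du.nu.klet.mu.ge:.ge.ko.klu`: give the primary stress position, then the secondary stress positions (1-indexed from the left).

Weights: 1 ga L, 2 du L, 3 nu L, 4 klet L, 5 mu L, 6 ge: H, 7 ge L, 8 ko L, 9 klu L.
Parse right to left (heavy = foot alone; LL = one foot; stranded L unfooted): ga (du.ˈnu) (klet.ˈmu) (ˈge:) ge (ko.ˈklu).
Foot heads: 3, 5, 6, 9.
Primary stress on the rightmost head = syllable 9.
Secondary stress on 3, 5, 6: ga.du.ˌnu.klet.ˌmu.ˌge:.ge.ko.ˈklu.

primary 9, secondary 3, 5, 6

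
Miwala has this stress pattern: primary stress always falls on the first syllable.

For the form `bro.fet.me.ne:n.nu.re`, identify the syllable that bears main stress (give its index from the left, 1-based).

1

The word has 6 syllables; the first syllable is syllable 1 (bro).
Primary stress: syllable 1 → ˈbro.fet.me.ne:n.nu.re.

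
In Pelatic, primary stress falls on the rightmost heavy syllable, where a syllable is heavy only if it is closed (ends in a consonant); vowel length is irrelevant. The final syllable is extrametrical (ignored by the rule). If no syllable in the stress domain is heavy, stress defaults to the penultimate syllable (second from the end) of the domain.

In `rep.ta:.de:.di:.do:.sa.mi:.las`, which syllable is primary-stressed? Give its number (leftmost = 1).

The final syllable (8, las) is extrametrical; the stress domain is syllables 1–7.
Weights: 1 rep H, 2 ta: L, 3 de: L, 4 di: L, 5 do: L, 6 sa L, 7 mi: L.
Heavy syllables in the domain: 1. The rightmost is syllable 1 (rep).
Primary stress: syllable 1 → ˈrep.ta:.de:.di:.do:.sa.mi:.las.

1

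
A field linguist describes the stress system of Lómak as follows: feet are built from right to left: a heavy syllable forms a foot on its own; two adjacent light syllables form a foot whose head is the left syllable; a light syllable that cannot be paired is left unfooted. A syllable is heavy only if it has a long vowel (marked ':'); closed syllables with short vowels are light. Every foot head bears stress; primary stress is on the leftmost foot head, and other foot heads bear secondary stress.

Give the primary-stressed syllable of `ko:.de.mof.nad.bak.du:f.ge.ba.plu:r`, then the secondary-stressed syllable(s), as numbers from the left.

primary 1, secondary 2, 4, 6, 7, 9

Weights: 1 ko: H, 2 de L, 3 mof L, 4 nad L, 5 bak L, 6 du:f H, 7 ge L, 8 ba L, 9 plu:r H.
Parse right to left (heavy = foot alone; LL = one foot; stranded L unfooted): (ˈko:) (ˈde.mof) (ˈnad.bak) (ˈdu:f) (ˈge.ba) (ˈplu:r).
Foot heads: 1, 2, 4, 6, 7, 9.
Primary stress on the leftmost head = syllable 1.
Secondary stress on 2, 4, 6, 7, 9: ˈko:.ˌde.mof.ˌnad.bak.ˌdu:f.ˌge.ba.ˌplu:r.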